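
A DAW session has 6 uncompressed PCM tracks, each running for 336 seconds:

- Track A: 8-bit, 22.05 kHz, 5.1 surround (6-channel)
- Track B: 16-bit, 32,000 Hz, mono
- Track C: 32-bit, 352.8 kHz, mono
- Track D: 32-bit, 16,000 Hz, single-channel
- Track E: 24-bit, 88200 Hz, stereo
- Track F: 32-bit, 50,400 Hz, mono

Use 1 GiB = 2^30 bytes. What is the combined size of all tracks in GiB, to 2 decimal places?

Track A: 22,050 × 336 × 1 × 6 = 44,452,800 bytes.
Track B: 32,000 × 336 × 2 × 1 = 21,504,000 bytes.
Track C: 352,800 × 336 × 4 × 1 = 474,163,200 bytes.
Track D: 16,000 × 336 × 4 × 1 = 21,504,000 bytes.
Track E: 88,200 × 336 × 3 × 2 = 177,811,200 bytes.
Track F: 50,400 × 336 × 4 × 1 = 67,737,600 bytes.
Total = 807,172,800 bytes = 0.75 GiB.

0.75 GiB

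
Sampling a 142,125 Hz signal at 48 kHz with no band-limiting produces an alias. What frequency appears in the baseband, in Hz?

Nyquist = 48,000/2 = 24,000 Hz; 142,125 Hz exceeds it.
Alias = |142,125 − 3×48,000| = |142,125 − 144,000| = 1,875 Hz.

1,875 Hz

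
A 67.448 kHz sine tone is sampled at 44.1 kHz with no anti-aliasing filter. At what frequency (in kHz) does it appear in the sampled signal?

20.752 kHz

Nyquist = 44,100/2 = 22,050 Hz; 67,448 Hz exceeds it.
Alias = |67,448 − 2×44,100| = |67,448 − 88,200| = 20,752 Hz = 20.752 kHz.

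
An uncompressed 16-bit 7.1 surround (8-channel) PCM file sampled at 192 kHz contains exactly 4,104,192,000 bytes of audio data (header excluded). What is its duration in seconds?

1,336 seconds

Byte rate = 192,000 × 2 × 8 = 3,072,000 bytes/s.
Duration = 4,104,192,000 / 3,072,000 = 1,336 s.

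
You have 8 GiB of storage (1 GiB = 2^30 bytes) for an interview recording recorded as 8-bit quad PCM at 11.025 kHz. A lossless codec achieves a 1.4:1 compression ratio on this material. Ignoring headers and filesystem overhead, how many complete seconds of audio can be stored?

272,696 seconds

Uncompressed byte rate = 11,025 × 1 × 4 = 44,100 bytes/s.
After 1.4:1 compression, effective rate ≈ 31500 bytes/s.
Capacity = 8 × 1,073,741,824 = 8,589,934,592 bytes.
8,589,934,592 / effective rate ≈ 272696.34 s → 272,696 seconds.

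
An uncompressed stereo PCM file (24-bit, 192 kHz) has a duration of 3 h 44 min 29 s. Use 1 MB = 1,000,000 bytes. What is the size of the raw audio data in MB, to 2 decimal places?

Duration = 3 h 44 min 29 s = 13,469 s.
Bytes = 192,000 samples/s × 13,469 s × 3 bytes/sample × 2 ch = 15,516,288,000 bytes.
15,516,288,000 / 1,000,000 = 15516.29 MB.

15516.29 MB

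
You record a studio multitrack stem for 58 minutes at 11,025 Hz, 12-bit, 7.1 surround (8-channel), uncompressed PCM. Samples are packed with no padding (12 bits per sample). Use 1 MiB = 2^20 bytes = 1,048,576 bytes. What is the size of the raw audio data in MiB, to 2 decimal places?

Duration = 58 minutes = 3,480 s.
Bits = 11,025 × 3,480 × 12 × 8 = 3,683,232,000 bits = 460,404,000 bytes.
460,404,000 / 1,048,576 = 439.08 MiB.

439.08 MiB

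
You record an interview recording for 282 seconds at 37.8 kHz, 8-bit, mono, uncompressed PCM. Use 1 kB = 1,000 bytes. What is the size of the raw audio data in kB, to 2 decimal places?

10659.60 kB

Bytes = 37,800 samples/s × 282 s × 1 bytes/sample × 1 ch = 10,659,600 bytes.
10,659,600 / 1,000 = 10659.60 kB.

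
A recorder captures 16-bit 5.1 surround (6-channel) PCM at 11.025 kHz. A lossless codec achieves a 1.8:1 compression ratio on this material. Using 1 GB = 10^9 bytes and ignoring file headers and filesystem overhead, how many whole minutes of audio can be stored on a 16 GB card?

Uncompressed byte rate = 11,025 × 2 × 6 = 132,300 bytes/s.
After 1.8:1 compression, effective rate ≈ 73500 bytes/s.
Capacity = 16 × 1,000,000,000 = 16,000,000,000 bytes.
16,000,000,000 / effective rate ≈ 217687.07 s → 3,628 minutes.

3,628 minutes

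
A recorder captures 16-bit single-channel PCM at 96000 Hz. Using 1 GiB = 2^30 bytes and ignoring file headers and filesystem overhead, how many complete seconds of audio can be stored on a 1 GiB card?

Uncompressed byte rate = 96,000 × 2 × 1 = 192,000 bytes/s.
Capacity = 1 × 1,073,741,824 = 1,073,741,824 bytes.
1,073,741,824 / 192,000 ≈ 5592.41 s → 5,592 seconds.

5,592 seconds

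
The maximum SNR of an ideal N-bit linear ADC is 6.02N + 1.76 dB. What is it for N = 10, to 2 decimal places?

6.02 × 10 + 1.76 = 61.96 dB.

61.96 dB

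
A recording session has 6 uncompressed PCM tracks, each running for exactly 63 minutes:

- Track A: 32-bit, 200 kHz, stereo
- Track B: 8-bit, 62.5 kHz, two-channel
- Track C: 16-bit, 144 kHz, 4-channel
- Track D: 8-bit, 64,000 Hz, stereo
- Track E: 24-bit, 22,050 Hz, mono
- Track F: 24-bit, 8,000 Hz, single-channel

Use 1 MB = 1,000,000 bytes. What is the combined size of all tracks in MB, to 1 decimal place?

exactly 63 minutes = 3,780 s.
Track A: 200,000 × 3,780 × 4 × 2 = 6,048,000,000 bytes.
Track B: 62,500 × 3,780 × 1 × 2 = 472,500,000 bytes.
Track C: 144,000 × 3,780 × 2 × 4 = 4,354,560,000 bytes.
Track D: 64,000 × 3,780 × 1 × 2 = 483,840,000 bytes.
Track E: 22,050 × 3,780 × 3 × 1 = 250,047,000 bytes.
Track F: 8,000 × 3,780 × 3 × 1 = 90,720,000 bytes.
Total = 11,699,667,000 bytes = 11699.7 MB.

11699.7 MB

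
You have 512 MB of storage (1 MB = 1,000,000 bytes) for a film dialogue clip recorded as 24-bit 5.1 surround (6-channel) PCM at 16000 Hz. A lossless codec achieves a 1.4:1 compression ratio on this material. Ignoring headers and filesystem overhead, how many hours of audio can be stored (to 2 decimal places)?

Uncompressed byte rate = 16,000 × 3 × 6 = 288,000 bytes/s.
After 1.4:1 compression, effective rate ≈ 205714.29 bytes/s.
Capacity = 512 × 1,000,000 = 512,000,000 bytes.
512,000,000 / effective rate ≈ 2488.89 s → 0.69 hours.

0.69 hours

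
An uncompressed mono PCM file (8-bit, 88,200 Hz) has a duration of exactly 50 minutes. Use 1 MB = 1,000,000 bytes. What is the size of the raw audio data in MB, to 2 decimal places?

264.60 MB

Duration = exactly 50 minutes = 3,000 s.
Bytes = 88,200 samples/s × 3,000 s × 1 bytes/sample × 1 ch = 264,600,000 bytes.
264,600,000 / 1,000,000 = 264.60 MB.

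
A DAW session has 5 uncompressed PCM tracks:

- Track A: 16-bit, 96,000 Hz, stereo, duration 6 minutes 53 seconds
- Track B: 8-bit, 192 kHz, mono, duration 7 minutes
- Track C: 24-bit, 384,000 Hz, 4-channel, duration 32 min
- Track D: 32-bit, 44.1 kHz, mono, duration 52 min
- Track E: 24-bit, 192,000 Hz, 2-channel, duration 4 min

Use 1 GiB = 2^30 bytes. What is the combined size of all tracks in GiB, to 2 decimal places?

9.23 GiB

Track A: 6 minutes 53 seconds = 413 s; 96,000 × 413 × 2 × 2 = 158,592,000 bytes.
Track B: 7 minutes = 420 s; 192,000 × 420 × 1 × 1 = 80,640,000 bytes.
Track C: 32 min = 1,920 s; 384,000 × 1,920 × 3 × 4 = 8,847,360,000 bytes.
Track D: 52 min = 3,120 s; 44,100 × 3,120 × 4 × 1 = 550,368,000 bytes.
Track E: 4 min = 240 s; 192,000 × 240 × 3 × 2 = 276,480,000 bytes.
Total = 9,913,440,000 bytes = 9.23 GiB.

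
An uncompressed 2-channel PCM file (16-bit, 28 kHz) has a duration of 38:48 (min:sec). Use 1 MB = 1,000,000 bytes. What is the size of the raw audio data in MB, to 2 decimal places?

Duration = 38:48 (min:sec) = 2,328 s.
Bytes = 28,000 samples/s × 2,328 s × 2 bytes/sample × 2 ch = 260,736,000 bytes.
260,736,000 / 1,000,000 = 260.74 MB.

260.74 MB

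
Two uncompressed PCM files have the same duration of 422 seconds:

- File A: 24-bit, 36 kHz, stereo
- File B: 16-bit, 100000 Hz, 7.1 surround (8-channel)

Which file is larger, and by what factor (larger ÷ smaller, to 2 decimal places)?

File A: 36,000 × 3 × 2 = 216,000 bytes/s.
File B: 100,000 × 2 × 8 = 1,600,000 bytes/s.
File B is larger; ratio = 675,200,000 / 91,152,000 = 7.41.

File B, by a factor of 7.41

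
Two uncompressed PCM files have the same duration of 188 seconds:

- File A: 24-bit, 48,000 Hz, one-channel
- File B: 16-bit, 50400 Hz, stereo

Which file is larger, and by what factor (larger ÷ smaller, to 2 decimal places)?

File B, by a factor of 1.40

File A: 48,000 × 3 × 1 = 144,000 bytes/s.
File B: 50,400 × 2 × 2 = 201,600 bytes/s.
File B is larger; ratio = 37,900,800 / 27,072,000 = 1.40.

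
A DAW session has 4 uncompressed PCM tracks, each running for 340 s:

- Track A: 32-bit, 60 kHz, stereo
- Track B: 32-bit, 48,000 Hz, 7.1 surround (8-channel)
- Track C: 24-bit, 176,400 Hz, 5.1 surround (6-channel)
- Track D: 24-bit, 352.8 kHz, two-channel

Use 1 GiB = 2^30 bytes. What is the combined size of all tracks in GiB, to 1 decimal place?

2.3 GiB

Track A: 60,000 × 340 × 4 × 2 = 163,200,000 bytes.
Track B: 48,000 × 340 × 4 × 8 = 522,240,000 bytes.
Track C: 176,400 × 340 × 3 × 6 = 1,079,568,000 bytes.
Track D: 352,800 × 340 × 3 × 2 = 719,712,000 bytes.
Total = 2,484,720,000 bytes = 2.3 GiB.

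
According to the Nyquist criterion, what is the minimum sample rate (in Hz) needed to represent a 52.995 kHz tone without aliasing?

Minimum sample rate = 2 × 52,995 Hz = 105,990 Hz.

105,990 Hz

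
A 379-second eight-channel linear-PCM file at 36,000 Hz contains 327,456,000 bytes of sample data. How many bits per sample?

Bytes per sample = 327,456,000 / (36,000 × 379 × 8) = 327,456,000 / 109,152,000 = 3.
Bit depth = 3 × 8 = 24 bits.

24 bits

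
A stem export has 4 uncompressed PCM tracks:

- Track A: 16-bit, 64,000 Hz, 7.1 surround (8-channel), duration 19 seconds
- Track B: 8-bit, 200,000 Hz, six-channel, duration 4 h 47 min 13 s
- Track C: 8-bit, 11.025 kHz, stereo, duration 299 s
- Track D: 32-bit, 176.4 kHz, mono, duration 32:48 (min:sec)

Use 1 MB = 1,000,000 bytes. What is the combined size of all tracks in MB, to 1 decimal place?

Track A: 64,000 × 19 × 2 × 8 = 19,456,000 bytes.
Track B: 4 h 47 min 13 s = 17,233 s; 200,000 × 17,233 × 1 × 6 = 20,679,600,000 bytes.
Track C: 11,025 × 299 × 1 × 2 = 6,592,950 bytes.
Track D: 32:48 (min:sec) = 1,968 s; 176,400 × 1,968 × 4 × 1 = 1,388,620,800 bytes.
Total = 22,094,269,750 bytes = 22094.3 MB.

22094.3 MB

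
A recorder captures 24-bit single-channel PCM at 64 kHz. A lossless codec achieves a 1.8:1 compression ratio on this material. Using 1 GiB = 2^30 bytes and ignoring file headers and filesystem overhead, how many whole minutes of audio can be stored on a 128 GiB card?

21,474 minutes

Uncompressed byte rate = 64,000 × 3 × 1 = 192,000 bytes/s.
After 1.8:1 compression, effective rate ≈ 106666.67 bytes/s.
Capacity = 128 × 1,073,741,824 = 137,438,953,472 bytes.
137,438,953,472 / effective rate ≈ 1288490.19 s → 21,474 minutes.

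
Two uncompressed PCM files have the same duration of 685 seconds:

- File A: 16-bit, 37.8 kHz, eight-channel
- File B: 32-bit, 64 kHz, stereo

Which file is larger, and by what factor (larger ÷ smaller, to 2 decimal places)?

File A, by a factor of 1.18

File A: 37,800 × 2 × 8 = 604,800 bytes/s.
File B: 64,000 × 4 × 2 = 512,000 bytes/s.
File A is larger; ratio = 414,288,000 / 350,720,000 = 1.18.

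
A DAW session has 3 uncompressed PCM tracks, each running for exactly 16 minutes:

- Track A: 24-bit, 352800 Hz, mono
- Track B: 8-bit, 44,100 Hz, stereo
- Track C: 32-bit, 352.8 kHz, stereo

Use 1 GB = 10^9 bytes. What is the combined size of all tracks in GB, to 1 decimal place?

exactly 16 minutes = 960 s.
Track A: 352,800 × 960 × 3 × 1 = 1,016,064,000 bytes.
Track B: 44,100 × 960 × 1 × 2 = 84,672,000 bytes.
Track C: 352,800 × 960 × 4 × 2 = 2,709,504,000 bytes.
Total = 3,810,240,000 bytes = 3.8 GB.

3.8 GB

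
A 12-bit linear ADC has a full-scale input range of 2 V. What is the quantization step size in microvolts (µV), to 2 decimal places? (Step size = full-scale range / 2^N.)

2 V / 2^12 = 2 / 4,096 V = 488.28 µV.

488.28 µV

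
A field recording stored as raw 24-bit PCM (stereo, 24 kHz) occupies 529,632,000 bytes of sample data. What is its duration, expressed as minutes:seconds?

61:18

Byte rate = 24,000 × 3 × 2 = 144,000 bytes/s.
Duration = 529,632,000 / 144,000 = 3,678 s.
3,678 s = 61:18.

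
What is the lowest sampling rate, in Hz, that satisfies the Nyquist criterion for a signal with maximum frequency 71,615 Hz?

143,230 Hz

Minimum sample rate = 2 × 71,615 Hz = 143,230 Hz.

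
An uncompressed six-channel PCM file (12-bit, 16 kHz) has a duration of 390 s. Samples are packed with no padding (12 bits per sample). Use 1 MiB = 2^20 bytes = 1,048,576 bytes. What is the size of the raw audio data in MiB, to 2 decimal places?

Bits = 16,000 × 390 × 12 × 6 = 449,280,000 bits = 56,160,000 bytes.
56,160,000 / 1,048,576 = 53.56 MiB.

53.56 MiB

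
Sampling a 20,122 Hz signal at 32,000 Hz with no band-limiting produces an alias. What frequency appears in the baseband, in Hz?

Nyquist = 32,000/2 = 16,000 Hz; 20,122 Hz exceeds it.
Alias = |20,122 − 1×32,000| = |20,122 − 32,000| = 11,878 Hz.

11,878 Hz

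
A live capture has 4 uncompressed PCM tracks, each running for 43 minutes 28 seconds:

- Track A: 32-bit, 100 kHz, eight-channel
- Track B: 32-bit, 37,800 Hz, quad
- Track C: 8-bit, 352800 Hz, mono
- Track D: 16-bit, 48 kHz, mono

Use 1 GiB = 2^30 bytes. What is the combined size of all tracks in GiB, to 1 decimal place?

43 minutes 28 seconds = 2,608 s.
Track A: 100,000 × 2,608 × 4 × 8 = 8,345,600,000 bytes.
Track B: 37,800 × 2,608 × 4 × 4 = 1,577,318,400 bytes.
Track C: 352,800 × 2,608 × 1 × 1 = 920,102,400 bytes.
Track D: 48,000 × 2,608 × 2 × 1 = 250,368,000 bytes.
Total = 11,093,388,800 bytes = 10.3 GiB.

10.3 GiB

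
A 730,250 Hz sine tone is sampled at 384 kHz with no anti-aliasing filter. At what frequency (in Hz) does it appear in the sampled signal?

Nyquist = 384,000/2 = 192,000 Hz; 730,250 Hz exceeds it.
Alias = |730,250 − 2×384,000| = |730,250 − 768,000| = 37,750 Hz.

37,750 Hz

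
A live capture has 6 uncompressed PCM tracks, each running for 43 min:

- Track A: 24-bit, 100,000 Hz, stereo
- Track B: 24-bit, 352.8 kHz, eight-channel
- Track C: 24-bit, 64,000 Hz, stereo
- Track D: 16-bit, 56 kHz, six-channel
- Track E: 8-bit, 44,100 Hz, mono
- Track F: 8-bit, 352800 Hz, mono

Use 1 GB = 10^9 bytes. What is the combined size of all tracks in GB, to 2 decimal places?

27.14 GB

43 min = 2,580 s.
Track A: 100,000 × 2,580 × 3 × 2 = 1,548,000,000 bytes.
Track B: 352,800 × 2,580 × 3 × 8 = 21,845,376,000 bytes.
Track C: 64,000 × 2,580 × 3 × 2 = 990,720,000 bytes.
Track D: 56,000 × 2,580 × 2 × 6 = 1,733,760,000 bytes.
Track E: 44,100 × 2,580 × 1 × 1 = 113,778,000 bytes.
Track F: 352,800 × 2,580 × 1 × 1 = 910,224,000 bytes.
Total = 27,141,858,000 bytes = 27.14 GB.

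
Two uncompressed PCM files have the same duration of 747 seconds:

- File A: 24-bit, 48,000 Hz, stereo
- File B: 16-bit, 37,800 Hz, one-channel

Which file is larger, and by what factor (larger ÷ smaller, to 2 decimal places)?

File A, by a factor of 3.81

File A: 48,000 × 3 × 2 = 288,000 bytes/s.
File B: 37,800 × 2 × 1 = 75,600 bytes/s.
File A is larger; ratio = 215,136,000 / 56,473,200 = 3.81.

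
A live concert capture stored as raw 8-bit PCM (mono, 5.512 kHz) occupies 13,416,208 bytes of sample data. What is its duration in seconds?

Byte rate = 5,512 × 1 × 1 = 5,512 bytes/s.
Duration = 13,416,208 / 5,512 = 2,434 s.

2,434 seconds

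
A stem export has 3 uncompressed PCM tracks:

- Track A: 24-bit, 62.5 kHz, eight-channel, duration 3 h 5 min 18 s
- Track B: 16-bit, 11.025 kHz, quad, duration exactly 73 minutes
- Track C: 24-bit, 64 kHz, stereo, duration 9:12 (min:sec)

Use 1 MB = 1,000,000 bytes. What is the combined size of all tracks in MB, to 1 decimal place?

17275.3 MB

Track A: 3 h 5 min 18 s = 11,118 s; 62,500 × 11,118 × 3 × 8 = 16,677,000,000 bytes.
Track B: exactly 73 minutes = 4,380 s; 11,025 × 4,380 × 2 × 4 = 386,316,000 bytes.
Track C: 9:12 (min:sec) = 552 s; 64,000 × 552 × 3 × 2 = 211,968,000 bytes.
Total = 17,275,284,000 bytes = 17275.3 MB.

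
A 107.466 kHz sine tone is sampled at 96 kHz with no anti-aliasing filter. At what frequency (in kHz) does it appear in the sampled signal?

11.466 kHz

Nyquist = 96,000/2 = 48,000 Hz; 107,466 Hz exceeds it.
Alias = |107,466 − 1×96,000| = |107,466 − 96,000| = 11,466 Hz = 11.466 kHz.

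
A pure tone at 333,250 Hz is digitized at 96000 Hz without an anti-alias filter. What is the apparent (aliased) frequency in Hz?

Nyquist = 96,000/2 = 48,000 Hz; 333,250 Hz exceeds it.
Alias = |333,250 − 3×96,000| = |333,250 − 288,000| = 45,250 Hz.

45,250 Hz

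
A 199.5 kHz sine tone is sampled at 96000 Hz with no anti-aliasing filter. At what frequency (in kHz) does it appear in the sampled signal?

7.5 kHz

Nyquist = 96,000/2 = 48,000 Hz; 199,500 Hz exceeds it.
Alias = |199,500 − 2×96,000| = |199,500 − 192,000| = 7,500 Hz = 7.5 kHz.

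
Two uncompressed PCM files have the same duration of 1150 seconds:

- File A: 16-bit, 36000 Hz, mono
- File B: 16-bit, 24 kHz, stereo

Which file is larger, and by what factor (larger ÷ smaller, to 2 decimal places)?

File A: 36,000 × 2 × 1 = 72,000 bytes/s.
File B: 24,000 × 2 × 2 = 96,000 bytes/s.
File B is larger; ratio = 110,400,000 / 82,800,000 = 1.33.

File B, by a factor of 1.33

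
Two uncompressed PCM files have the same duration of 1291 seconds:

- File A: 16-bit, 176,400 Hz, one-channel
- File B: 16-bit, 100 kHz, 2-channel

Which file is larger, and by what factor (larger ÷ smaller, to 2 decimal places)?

File A: 176,400 × 2 × 1 = 352,800 bytes/s.
File B: 100,000 × 2 × 2 = 400,000 bytes/s.
File B is larger; ratio = 516,400,000 / 455,464,800 = 1.13.

File B, by a factor of 1.13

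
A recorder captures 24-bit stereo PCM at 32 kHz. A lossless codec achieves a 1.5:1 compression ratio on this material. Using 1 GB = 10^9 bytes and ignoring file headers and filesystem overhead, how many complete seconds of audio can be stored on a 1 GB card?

Uncompressed byte rate = 32,000 × 3 × 2 = 192,000 bytes/s.
After 1.5:1 compression, effective rate ≈ 128000 bytes/s.
Capacity = 1 × 1,000,000,000 = 1,000,000,000 bytes.
1,000,000,000 / effective rate ≈ 7812.5 s → 7,812 seconds.

7,812 seconds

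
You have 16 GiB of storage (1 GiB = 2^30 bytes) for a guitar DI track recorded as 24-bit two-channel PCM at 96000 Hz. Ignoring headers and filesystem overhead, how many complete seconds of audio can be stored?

29,826 seconds

Uncompressed byte rate = 96,000 × 3 × 2 = 576,000 bytes/s.
Capacity = 16 × 1,073,741,824 = 17,179,869,184 bytes.
17,179,869,184 / 576,000 ≈ 29826.16 s → 29,826 seconds.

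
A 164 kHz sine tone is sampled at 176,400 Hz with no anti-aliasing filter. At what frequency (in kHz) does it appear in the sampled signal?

12.4 kHz

Nyquist = 176,400/2 = 88,200 Hz; 164,000 Hz exceeds it.
Alias = |164,000 − 1×176,400| = |164,000 − 176,400| = 12,400 Hz = 12.4 kHz.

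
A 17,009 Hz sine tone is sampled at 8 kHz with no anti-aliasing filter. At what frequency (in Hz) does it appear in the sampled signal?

1,009 Hz

Nyquist = 8,000/2 = 4,000 Hz; 17,009 Hz exceeds it.
Alias = |17,009 − 2×8,000| = |17,009 − 16,000| = 1,009 Hz.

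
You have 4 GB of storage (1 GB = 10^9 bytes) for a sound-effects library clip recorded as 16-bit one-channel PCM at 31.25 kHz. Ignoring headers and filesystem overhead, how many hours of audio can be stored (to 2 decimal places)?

Uncompressed byte rate = 31,250 × 2 × 1 = 62,500 bytes/s.
Capacity = 4 × 1,000,000,000 = 4,000,000,000 bytes.
4,000,000,000 / 62,500 ≈ 64000 s → 17.78 hours.

17.78 hours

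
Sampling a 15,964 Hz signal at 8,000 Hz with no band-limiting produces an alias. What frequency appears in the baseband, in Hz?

36 Hz

Nyquist = 8,000/2 = 4,000 Hz; 15,964 Hz exceeds it.
Alias = |15,964 − 2×8,000| = |15,964 − 16,000| = 36 Hz.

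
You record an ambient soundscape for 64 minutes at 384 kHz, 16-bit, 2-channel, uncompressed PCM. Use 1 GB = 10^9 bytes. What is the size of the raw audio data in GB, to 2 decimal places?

Duration = 64 minutes = 3,840 s.
Bytes = 384,000 samples/s × 3,840 s × 2 bytes/sample × 2 ch = 5,898,240,000 bytes.
5,898,240,000 / 1,000,000,000 = 5.90 GB.

5.90 GB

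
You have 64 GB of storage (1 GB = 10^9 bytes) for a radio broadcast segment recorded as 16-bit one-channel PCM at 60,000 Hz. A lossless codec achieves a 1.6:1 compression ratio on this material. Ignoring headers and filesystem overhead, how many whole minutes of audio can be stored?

Uncompressed byte rate = 60,000 × 2 × 1 = 120,000 bytes/s.
After 1.6:1 compression, effective rate ≈ 75000 bytes/s.
Capacity = 64 × 1,000,000,000 = 64,000,000,000 bytes.
64,000,000,000 / effective rate ≈ 853333.33 s → 14,222 minutes.

14,222 minutes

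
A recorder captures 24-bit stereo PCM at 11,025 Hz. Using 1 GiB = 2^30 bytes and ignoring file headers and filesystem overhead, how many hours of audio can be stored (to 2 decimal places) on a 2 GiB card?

9.02 hours

Uncompressed byte rate = 11,025 × 3 × 2 = 66,150 bytes/s.
Capacity = 2 × 1,073,741,824 = 2,147,483,648 bytes.
2,147,483,648 / 66,150 ≈ 32463.85 s → 9.02 hours.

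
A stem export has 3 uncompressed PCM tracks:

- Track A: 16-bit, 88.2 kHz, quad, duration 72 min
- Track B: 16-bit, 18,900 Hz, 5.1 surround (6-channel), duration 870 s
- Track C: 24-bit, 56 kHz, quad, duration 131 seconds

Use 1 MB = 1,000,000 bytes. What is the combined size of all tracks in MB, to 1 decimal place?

3333.5 MB

Track A: 72 min = 4,320 s; 88,200 × 4,320 × 2 × 4 = 3,048,192,000 bytes.
Track B: 18,900 × 870 × 2 × 6 = 197,316,000 bytes.
Track C: 56,000 × 131 × 3 × 4 = 88,032,000 bytes.
Total = 3,333,540,000 bytes = 3333.5 MB.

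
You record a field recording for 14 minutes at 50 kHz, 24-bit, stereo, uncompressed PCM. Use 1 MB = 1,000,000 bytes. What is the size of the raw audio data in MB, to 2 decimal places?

252.00 MB

Duration = 14 minutes = 840 s.
Bytes = 50,000 samples/s × 840 s × 3 bytes/sample × 2 ch = 252,000,000 bytes.
252,000,000 / 1,000,000 = 252.00 MB.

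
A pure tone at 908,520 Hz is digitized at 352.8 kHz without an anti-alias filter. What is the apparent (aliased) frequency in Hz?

149,880 Hz

Nyquist = 352,800/2 = 176,400 Hz; 908,520 Hz exceeds it.
Alias = |908,520 − 3×352,800| = |908,520 − 1,058,400| = 149,880 Hz.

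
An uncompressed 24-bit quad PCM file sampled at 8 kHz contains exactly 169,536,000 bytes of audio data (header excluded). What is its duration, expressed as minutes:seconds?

Byte rate = 8,000 × 3 × 4 = 96,000 bytes/s.
Duration = 169,536,000 / 96,000 = 1,766 s.
1,766 s = 29:26.

29:26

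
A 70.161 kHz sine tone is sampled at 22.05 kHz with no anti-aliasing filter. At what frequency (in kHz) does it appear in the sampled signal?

Nyquist = 22,050/2 = 11,025 Hz; 70,161 Hz exceeds it.
Alias = |70,161 − 3×22,050| = |70,161 − 66,150| = 4,011 Hz = 4.011 kHz.

4.011 kHz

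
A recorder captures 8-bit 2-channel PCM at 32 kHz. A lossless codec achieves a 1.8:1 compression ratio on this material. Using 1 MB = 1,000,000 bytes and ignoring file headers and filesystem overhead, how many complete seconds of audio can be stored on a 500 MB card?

Uncompressed byte rate = 32,000 × 1 × 2 = 64,000 bytes/s.
After 1.8:1 compression, effective rate ≈ 35555.56 bytes/s.
Capacity = 500 × 1,000,000 = 500,000,000 bytes.
500,000,000 / effective rate ≈ 14062.5 s → 14,062 seconds.

14,062 seconds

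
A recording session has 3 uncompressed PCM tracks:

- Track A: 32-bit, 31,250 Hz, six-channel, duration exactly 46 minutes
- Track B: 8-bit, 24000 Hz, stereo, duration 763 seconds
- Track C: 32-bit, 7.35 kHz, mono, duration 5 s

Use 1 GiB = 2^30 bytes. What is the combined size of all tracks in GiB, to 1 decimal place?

2.0 GiB

Track A: exactly 46 minutes = 2,760 s; 31,250 × 2,760 × 4 × 6 = 2,070,000,000 bytes.
Track B: 24,000 × 763 × 1 × 2 = 36,624,000 bytes.
Track C: 7,350 × 5 × 4 × 1 = 147,000 bytes.
Total = 2,106,771,000 bytes = 2.0 GiB.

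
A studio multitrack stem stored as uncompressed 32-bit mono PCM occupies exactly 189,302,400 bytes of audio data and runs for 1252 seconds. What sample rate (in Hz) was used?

Bytes = sample_rate × seconds × bytes_per_sample × channels.
sample_rate = 189,302,400 / (1,252 × 4 × 1) = 189,302,400 / 5,008 = 37,800 Hz.

37,800 Hz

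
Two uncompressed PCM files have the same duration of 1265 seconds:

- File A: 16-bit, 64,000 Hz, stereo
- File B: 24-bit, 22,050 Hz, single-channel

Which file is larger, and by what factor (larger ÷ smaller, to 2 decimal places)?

File A, by a factor of 3.87

File A: 64,000 × 2 × 2 = 256,000 bytes/s.
File B: 22,050 × 3 × 1 = 66,150 bytes/s.
File A is larger; ratio = 323,840,000 / 83,679,750 = 3.87.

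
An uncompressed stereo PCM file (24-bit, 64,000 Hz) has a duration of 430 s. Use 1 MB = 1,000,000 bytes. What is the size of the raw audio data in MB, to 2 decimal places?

Bytes = 64,000 samples/s × 430 s × 3 bytes/sample × 2 ch = 165,120,000 bytes.
165,120,000 / 1,000,000 = 165.12 MB.

165.12 MB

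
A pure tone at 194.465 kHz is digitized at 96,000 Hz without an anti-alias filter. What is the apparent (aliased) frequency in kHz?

Nyquist = 96,000/2 = 48,000 Hz; 194,465 Hz exceeds it.
Alias = |194,465 − 2×96,000| = |194,465 − 192,000| = 2,465 Hz = 2.465 kHz.

2.465 kHz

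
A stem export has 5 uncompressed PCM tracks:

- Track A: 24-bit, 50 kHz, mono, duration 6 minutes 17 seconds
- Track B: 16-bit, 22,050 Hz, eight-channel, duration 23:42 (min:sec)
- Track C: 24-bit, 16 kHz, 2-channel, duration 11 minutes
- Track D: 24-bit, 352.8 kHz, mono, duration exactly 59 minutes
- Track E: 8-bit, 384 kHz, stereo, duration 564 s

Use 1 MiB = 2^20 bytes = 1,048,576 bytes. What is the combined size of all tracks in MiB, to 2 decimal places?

Track A: 6 minutes 17 seconds = 377 s; 50,000 × 377 × 3 × 1 = 56,550,000 bytes.
Track B: 23:42 (min:sec) = 1,422 s; 22,050 × 1,422 × 2 × 8 = 501,681,600 bytes.
Track C: 11 minutes = 660 s; 16,000 × 660 × 3 × 2 = 63,360,000 bytes.
Track D: exactly 59 minutes = 3,540 s; 352,800 × 3,540 × 3 × 1 = 3,746,736,000 bytes.
Track E: 384,000 × 564 × 1 × 2 = 433,152,000 bytes.
Total = 4,801,479,600 bytes = 4579.05 MiB.

4579.05 MiB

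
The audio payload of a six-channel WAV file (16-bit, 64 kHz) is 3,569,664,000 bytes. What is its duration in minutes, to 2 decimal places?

Byte rate = 64,000 × 2 × 6 = 768,000 bytes/s.
Duration = 3,569,664,000 / 768,000 = 4,648 s.
4,648 s / 60 = 77.47 minutes.

77.47 minutes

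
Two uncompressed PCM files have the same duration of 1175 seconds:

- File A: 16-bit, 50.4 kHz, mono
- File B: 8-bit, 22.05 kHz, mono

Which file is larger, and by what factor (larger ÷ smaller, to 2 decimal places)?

File A, by a factor of 4.57

File A: 50,400 × 2 × 1 = 100,800 bytes/s.
File B: 22,050 × 1 × 1 = 22,050 bytes/s.
File A is larger; ratio = 118,440,000 / 25,908,750 = 4.57.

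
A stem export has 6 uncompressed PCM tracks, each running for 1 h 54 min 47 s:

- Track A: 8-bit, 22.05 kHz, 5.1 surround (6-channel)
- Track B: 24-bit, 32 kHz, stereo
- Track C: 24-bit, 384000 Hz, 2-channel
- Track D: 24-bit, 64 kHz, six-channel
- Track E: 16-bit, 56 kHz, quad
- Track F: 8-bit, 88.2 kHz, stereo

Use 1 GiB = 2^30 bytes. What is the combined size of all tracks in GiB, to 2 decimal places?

1 h 54 min 47 s = 6,887 s.
Track A: 22,050 × 6,887 × 1 × 6 = 911,150,100 bytes.
Track B: 32,000 × 6,887 × 3 × 2 = 1,322,304,000 bytes.
Track C: 384,000 × 6,887 × 3 × 2 = 15,867,648,000 bytes.
Track D: 64,000 × 6,887 × 3 × 6 = 7,933,824,000 bytes.
Track E: 56,000 × 6,887 × 2 × 4 = 3,085,376,000 bytes.
Track F: 88,200 × 6,887 × 1 × 2 = 1,214,866,800 bytes.
Total = 30,335,168,900 bytes = 28.25 GiB.

28.25 GiB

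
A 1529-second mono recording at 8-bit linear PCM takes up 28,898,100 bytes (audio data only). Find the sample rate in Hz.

Bytes = sample_rate × seconds × bytes_per_sample × channels.
sample_rate = 28,898,100 / (1,529 × 1 × 1) = 28,898,100 / 1,529 = 18,900 Hz.

18,900 Hz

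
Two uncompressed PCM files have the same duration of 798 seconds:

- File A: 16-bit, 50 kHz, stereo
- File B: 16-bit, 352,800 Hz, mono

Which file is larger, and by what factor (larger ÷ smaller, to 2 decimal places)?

File B, by a factor of 3.53

File A: 50,000 × 2 × 2 = 200,000 bytes/s.
File B: 352,800 × 2 × 1 = 705,600 bytes/s.
File B is larger; ratio = 563,068,800 / 159,600,000 = 3.53.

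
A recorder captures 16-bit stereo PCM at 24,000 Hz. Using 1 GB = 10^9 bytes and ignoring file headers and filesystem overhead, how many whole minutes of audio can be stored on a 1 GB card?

173 minutes

Uncompressed byte rate = 24,000 × 2 × 2 = 96,000 bytes/s.
Capacity = 1 × 1,000,000,000 = 1,000,000,000 bytes.
1,000,000,000 / 96,000 ≈ 10416.67 s → 173 minutes.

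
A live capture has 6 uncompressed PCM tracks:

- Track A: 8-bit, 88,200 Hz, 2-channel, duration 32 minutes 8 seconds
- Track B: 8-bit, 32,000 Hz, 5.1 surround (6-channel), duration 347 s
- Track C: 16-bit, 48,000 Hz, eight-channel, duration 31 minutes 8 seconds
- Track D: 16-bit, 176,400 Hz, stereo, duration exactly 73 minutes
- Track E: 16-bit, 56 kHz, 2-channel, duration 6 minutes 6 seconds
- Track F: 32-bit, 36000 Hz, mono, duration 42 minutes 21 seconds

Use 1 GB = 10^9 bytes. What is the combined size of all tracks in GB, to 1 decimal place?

Track A: 32 minutes 8 seconds = 1,928 s; 88,200 × 1,928 × 1 × 2 = 340,099,200 bytes.
Track B: 32,000 × 347 × 1 × 6 = 66,624,000 bytes.
Track C: 31 minutes 8 seconds = 1,868 s; 48,000 × 1,868 × 2 × 8 = 1,434,624,000 bytes.
Track D: exactly 73 minutes = 4,380 s; 176,400 × 4,380 × 2 × 2 = 3,090,528,000 bytes.
Track E: 6 minutes 6 seconds = 366 s; 56,000 × 366 × 2 × 2 = 81,984,000 bytes.
Track F: 42 minutes 21 seconds = 2,541 s; 36,000 × 2,541 × 4 × 1 = 365,904,000 bytes.
Total = 5,379,763,200 bytes = 5.4 GB.

5.4 GB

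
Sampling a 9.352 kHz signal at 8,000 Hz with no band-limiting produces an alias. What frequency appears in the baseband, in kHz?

1.352 kHz

Nyquist = 8,000/2 = 4,000 Hz; 9,352 Hz exceeds it.
Alias = |9,352 − 1×8,000| = |9,352 − 8,000| = 1,352 Hz = 1.352 kHz.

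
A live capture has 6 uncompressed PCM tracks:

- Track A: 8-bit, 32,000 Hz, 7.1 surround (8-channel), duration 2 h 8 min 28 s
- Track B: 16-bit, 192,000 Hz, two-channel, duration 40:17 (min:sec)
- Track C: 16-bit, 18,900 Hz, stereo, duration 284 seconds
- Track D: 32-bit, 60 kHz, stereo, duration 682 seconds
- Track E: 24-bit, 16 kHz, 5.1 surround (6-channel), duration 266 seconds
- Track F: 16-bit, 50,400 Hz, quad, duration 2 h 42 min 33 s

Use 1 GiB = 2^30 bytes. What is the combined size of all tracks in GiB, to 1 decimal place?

7.6 GiB

Track A: 2 h 8 min 28 s = 7,708 s; 32,000 × 7,708 × 1 × 8 = 1,973,248,000 bytes.
Track B: 40:17 (min:sec) = 2,417 s; 192,000 × 2,417 × 2 × 2 = 1,856,256,000 bytes.
Track C: 18,900 × 284 × 2 × 2 = 21,470,400 bytes.
Track D: 60,000 × 682 × 4 × 2 = 327,360,000 bytes.
Track E: 16,000 × 266 × 3 × 6 = 76,608,000 bytes.
Track F: 2 h 42 min 33 s = 9,753 s; 50,400 × 9,753 × 2 × 4 = 3,932,409,600 bytes.
Total = 8,187,352,000 bytes = 7.6 GiB.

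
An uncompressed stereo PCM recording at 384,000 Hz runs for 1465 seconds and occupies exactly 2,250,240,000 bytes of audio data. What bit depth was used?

16 bits

Bytes per sample = 2,250,240,000 / (384,000 × 1,465 × 2) = 2,250,240,000 / 1,125,120,000 = 2.
Bit depth = 2 × 8 = 16 bits.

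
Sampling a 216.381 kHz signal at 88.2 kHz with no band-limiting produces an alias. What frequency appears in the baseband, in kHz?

39.981 kHz

Nyquist = 88,200/2 = 44,100 Hz; 216,381 Hz exceeds it.
Alias = |216,381 − 2×88,200| = |216,381 − 176,400| = 39,981 Hz = 39.981 kHz.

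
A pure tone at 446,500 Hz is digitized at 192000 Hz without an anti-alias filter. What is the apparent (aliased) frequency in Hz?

Nyquist = 192,000/2 = 96,000 Hz; 446,500 Hz exceeds it.
Alias = |446,500 − 2×192,000| = |446,500 − 384,000| = 62,500 Hz.

62,500 Hz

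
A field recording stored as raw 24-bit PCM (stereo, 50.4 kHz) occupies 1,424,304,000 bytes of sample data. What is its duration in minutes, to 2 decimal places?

78.50 minutes

Byte rate = 50,400 × 3 × 2 = 302,400 bytes/s.
Duration = 1,424,304,000 / 302,400 = 4,710 s.
4,710 s / 60 = 78.50 minutes.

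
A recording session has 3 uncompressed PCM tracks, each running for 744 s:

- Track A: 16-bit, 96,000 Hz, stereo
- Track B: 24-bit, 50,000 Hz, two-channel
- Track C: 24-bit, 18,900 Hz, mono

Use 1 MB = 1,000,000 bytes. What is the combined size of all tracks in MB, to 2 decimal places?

551.08 MB

Track A: 96,000 × 744 × 2 × 2 = 285,696,000 bytes.
Track B: 50,000 × 744 × 3 × 2 = 223,200,000 bytes.
Track C: 18,900 × 744 × 3 × 1 = 42,184,800 bytes.
Total = 551,080,800 bytes = 551.08 MB.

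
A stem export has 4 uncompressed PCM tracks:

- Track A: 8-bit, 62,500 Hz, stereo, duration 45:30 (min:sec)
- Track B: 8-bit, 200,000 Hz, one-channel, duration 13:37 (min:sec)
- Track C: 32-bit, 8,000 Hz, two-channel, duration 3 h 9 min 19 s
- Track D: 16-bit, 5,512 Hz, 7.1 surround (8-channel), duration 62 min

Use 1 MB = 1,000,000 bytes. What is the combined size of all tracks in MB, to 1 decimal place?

Track A: 45:30 (min:sec) = 2,730 s; 62,500 × 2,730 × 1 × 2 = 341,250,000 bytes.
Track B: 13:37 (min:sec) = 817 s; 200,000 × 817 × 1 × 1 = 163,400,000 bytes.
Track C: 3 h 9 min 19 s = 11,359 s; 8,000 × 11,359 × 4 × 2 = 726,976,000 bytes.
Track D: 62 min = 3,720 s; 5,512 × 3,720 × 2 × 8 = 328,074,240 bytes.
Total = 1,559,700,240 bytes = 1559.7 MB.

1559.7 MB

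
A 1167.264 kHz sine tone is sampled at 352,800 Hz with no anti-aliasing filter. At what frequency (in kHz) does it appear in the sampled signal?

Nyquist = 352,800/2 = 176,400 Hz; 1,167,264 Hz exceeds it.
Alias = |1,167,264 − 3×352,800| = |1,167,264 − 1,058,400| = 108,864 Hz = 108.864 kHz.

108.864 kHz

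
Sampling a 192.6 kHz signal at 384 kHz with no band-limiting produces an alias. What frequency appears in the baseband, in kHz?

Nyquist = 384,000/2 = 192,000 Hz; 192,600 Hz exceeds it.
Alias = |192,600 − 1×384,000| = |192,600 − 384,000| = 191,400 Hz = 191.4 kHz.

191.4 kHz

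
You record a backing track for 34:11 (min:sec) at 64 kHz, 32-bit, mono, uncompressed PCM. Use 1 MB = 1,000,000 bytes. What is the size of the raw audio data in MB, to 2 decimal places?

Duration = 34:11 (min:sec) = 2,051 s.
Bytes = 64,000 samples/s × 2,051 s × 4 bytes/sample × 1 ch = 525,056,000 bytes.
525,056,000 / 1,000,000 = 525.06 MB.

525.06 MB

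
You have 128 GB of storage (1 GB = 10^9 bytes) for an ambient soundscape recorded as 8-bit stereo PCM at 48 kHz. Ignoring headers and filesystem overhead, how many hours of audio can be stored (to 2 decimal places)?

370.37 hours

Uncompressed byte rate = 48,000 × 1 × 2 = 96,000 bytes/s.
Capacity = 128 × 1,000,000,000 = 128,000,000,000 bytes.
128,000,000,000 / 96,000 ≈ 1333333.33 s → 370.37 hours.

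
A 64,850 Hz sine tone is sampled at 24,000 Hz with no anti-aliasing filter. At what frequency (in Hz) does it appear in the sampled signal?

Nyquist = 24,000/2 = 12,000 Hz; 64,850 Hz exceeds it.
Alias = |64,850 − 3×24,000| = |64,850 − 72,000| = 7,150 Hz.

7,150 Hz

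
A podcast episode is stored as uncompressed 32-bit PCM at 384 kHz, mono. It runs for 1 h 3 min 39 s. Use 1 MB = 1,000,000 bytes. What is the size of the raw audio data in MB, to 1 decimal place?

Duration = 1 h 3 min 39 s = 3,819 s.
Bytes = 384,000 samples/s × 3,819 s × 4 bytes/sample × 1 ch = 5,865,984,000 bytes.
5,865,984,000 / 1,000,000 = 5866.0 MB.

5866.0 MB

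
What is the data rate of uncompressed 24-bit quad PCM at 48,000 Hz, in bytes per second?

576,000 bytes/s

Bit rate = 48,000 × 24 × 4 = 4,608,000 bits/s.
4,608,000 / 8 = 576,000 bytes/s.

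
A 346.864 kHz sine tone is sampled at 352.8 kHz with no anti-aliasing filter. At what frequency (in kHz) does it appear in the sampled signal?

Nyquist = 352,800/2 = 176,400 Hz; 346,864 Hz exceeds it.
Alias = |346,864 − 1×352,800| = |346,864 − 352,800| = 5,936 Hz = 5.936 kHz.

5.936 kHz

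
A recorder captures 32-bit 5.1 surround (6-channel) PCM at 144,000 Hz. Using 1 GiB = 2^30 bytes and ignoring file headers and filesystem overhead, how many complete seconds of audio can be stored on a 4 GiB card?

1,242 seconds

Uncompressed byte rate = 144,000 × 4 × 6 = 3,456,000 bytes/s.
Capacity = 4 × 1,073,741,824 = 4,294,967,296 bytes.
4,294,967,296 / 3,456,000 ≈ 1242.76 s → 1,242 seconds.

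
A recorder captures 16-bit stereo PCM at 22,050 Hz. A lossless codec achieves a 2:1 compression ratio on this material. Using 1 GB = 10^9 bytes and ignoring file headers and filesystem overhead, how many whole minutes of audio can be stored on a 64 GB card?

24,187 minutes

Uncompressed byte rate = 22,050 × 2 × 2 = 88,200 bytes/s.
After 2:1 compression, effective rate ≈ 44100 bytes/s.
Capacity = 64 × 1,000,000,000 = 64,000,000,000 bytes.
64,000,000,000 / effective rate ≈ 1451247.17 s → 24,187 minutes.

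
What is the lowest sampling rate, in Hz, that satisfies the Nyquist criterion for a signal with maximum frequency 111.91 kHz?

Minimum sample rate = 2 × 111,910 Hz = 223,820 Hz.

223,820 Hz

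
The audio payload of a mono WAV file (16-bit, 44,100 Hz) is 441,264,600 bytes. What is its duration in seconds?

Byte rate = 44,100 × 2 × 1 = 88,200 bytes/s.
Duration = 441,264,600 / 88,200 = 5,003 s.

5,003 seconds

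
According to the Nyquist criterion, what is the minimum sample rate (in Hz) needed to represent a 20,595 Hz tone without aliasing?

41,190 Hz

Minimum sample rate = 2 × 20,595 Hz = 41,190 Hz.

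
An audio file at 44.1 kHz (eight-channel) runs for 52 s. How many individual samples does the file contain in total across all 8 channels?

44,100 × 52 s × 8 ch = 18,345,600 samples.

18,345,600 samples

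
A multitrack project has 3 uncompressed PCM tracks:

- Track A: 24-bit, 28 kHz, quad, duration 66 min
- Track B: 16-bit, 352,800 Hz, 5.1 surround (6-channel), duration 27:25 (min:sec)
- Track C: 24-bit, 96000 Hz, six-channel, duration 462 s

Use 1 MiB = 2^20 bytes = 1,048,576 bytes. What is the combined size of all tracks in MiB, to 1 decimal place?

8671.9 MiB

Track A: 66 min = 3,960 s; 28,000 × 3,960 × 3 × 4 = 1,330,560,000 bytes.
Track B: 27:25 (min:sec) = 1,645 s; 352,800 × 1,645 × 2 × 6 = 6,964,272,000 bytes.
Track C: 96,000 × 462 × 3 × 6 = 798,336,000 bytes.
Total = 9,093,168,000 bytes = 8671.9 MiB.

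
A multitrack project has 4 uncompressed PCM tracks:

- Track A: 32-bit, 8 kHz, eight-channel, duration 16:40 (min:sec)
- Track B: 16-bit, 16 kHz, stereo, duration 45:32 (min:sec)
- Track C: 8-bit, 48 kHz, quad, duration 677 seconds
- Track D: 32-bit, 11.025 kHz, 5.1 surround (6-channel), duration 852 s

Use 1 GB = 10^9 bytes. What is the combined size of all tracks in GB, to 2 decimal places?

0.79 GB

Track A: 16:40 (min:sec) = 1,000 s; 8,000 × 1,000 × 4 × 8 = 256,000,000 bytes.
Track B: 45:32 (min:sec) = 2,732 s; 16,000 × 2,732 × 2 × 2 = 174,848,000 bytes.
Track C: 48,000 × 677 × 1 × 4 = 129,984,000 bytes.
Track D: 11,025 × 852 × 4 × 6 = 225,439,200 bytes.
Total = 786,271,200 bytes = 0.79 GB.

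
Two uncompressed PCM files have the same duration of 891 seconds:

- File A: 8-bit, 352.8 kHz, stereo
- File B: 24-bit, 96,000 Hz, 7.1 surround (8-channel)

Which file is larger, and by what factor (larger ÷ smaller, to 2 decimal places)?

File A: 352,800 × 1 × 2 = 705,600 bytes/s.
File B: 96,000 × 3 × 8 = 2,304,000 bytes/s.
File B is larger; ratio = 2,052,864,000 / 628,689,600 = 3.27.

File B, by a factor of 3.27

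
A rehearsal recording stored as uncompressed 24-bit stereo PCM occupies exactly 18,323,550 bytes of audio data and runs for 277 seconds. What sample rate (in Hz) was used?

11,025 Hz

Bytes = sample_rate × seconds × bytes_per_sample × channels.
sample_rate = 18,323,550 / (277 × 3 × 2) = 18,323,550 / 1,662 = 11,025 Hz.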